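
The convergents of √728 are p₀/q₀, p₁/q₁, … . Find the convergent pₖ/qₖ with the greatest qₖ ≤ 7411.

78651/2915

√728 = [26; 1, 52, …] (period length 2).
Convergents:
  p_0/q_0 = 26/1
  p_1/q_1 = 27/1
  p_2/q_2 = 1430/53
  p_3/q_3 = 1457/54
  p_4/q_4 = 77194/2861
  p_5/q_5 = 78651/2915
  p_6/q_6 = 4167046/154441
q_5 = 2915 ≤ 7411 < 154441 = q_6, so the answer is 78651/2915.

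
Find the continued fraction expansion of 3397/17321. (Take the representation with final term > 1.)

3397 = 0×17321 + 3397
17321 = 5×3397 + 336
3397 = 10×336 + 37
336 = 9×37 + 3
37 = 12×3 + 1
3 = 3×1 + 0  (stop)
So 3397/17321 = [0; 5, 10, 9, 12, 3].

[0; 5, 10, 9, 12, 3]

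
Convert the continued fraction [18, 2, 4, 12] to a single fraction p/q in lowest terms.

Using pₖ = aₖpₖ₋₁ + pₖ₋₂ and qₖ = aₖqₖ₋₁ + qₖ₋₂:
  k=0: a=18, p=18, q=1
  k=1: a=2, p=37, q=2
  k=2: a=4, p=166, q=9
  k=3: a=12, p=2029, q=110

2029/110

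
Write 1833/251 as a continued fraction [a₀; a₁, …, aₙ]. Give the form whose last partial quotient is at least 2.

[7; 3, 3, 3, 3, 2]

1833 = 7×251 + 76
251 = 3×76 + 23
76 = 3×23 + 7
23 = 3×7 + 2
7 = 3×2 + 1
2 = 2×1 + 0  (stop)
So 1833/251 = [7; 3, 3, 3, 3, 2].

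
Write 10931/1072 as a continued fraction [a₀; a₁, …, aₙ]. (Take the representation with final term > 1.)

10931 = 10×1072 + 211
1072 = 5×211 + 17
211 = 12×17 + 7
17 = 2×7 + 3
7 = 2×3 + 1
3 = 3×1 + 0  (stop)
So 10931/1072 = [10; 5, 12, 2, 2, 3].

[10; 5, 12, 2, 2, 3]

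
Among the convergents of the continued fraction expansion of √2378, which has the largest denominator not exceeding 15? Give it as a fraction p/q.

√2378 = [48; 1, 3, 3, 1, 96, …] (period length 5).
Convergents:
  p_0/q_0 = 48/1
  p_1/q_1 = 49/1
  p_2/q_2 = 195/4
  p_3/q_3 = 634/13
  p_4/q_4 = 829/17
q_3 = 13 ≤ 15 < 17 = q_4, so the answer is 634/13.

634/13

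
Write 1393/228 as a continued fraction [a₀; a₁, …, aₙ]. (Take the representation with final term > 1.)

1393 = 6*228 + 25
228 = 9*25 + 3
25 = 8*3 + 1
3 = 3*1 + 0  (stop)
So 1393/228 = [6; 9, 8, 3].

[6; 9, 8, 3]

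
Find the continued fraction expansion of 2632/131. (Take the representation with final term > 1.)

[20; 10, 1, 11]

2632 = 20×131 + 12
131 = 10×12 + 11
12 = 1×11 + 1
11 = 11×1 + 0  (stop)
So 2632/131 = [20; 10, 1, 11].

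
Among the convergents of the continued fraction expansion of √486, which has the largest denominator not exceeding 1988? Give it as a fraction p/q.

21362/969

√486 = [22; 22, 44, …] (period length 2).
Convergents:
  p_0/q_0 = 22/1
  p_1/q_1 = 485/22
  p_2/q_2 = 21362/969
  p_3/q_3 = 470449/21340
q_2 = 969 ≤ 1988 < 21340 = q_3, so the answer is 21362/969.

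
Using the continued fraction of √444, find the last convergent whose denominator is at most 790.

√444 = [21; 14, 42, …] (period length 2).
Convergents:
  p_0/q_0 = 21/1
  p_1/q_1 = 295/14
  p_2/q_2 = 12411/589
  p_3/q_3 = 174049/8260
q_2 = 589 ≤ 790 < 8260 = q_3, so the answer is 12411/589.

12411/589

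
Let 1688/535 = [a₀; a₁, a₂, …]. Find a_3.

1688 = 3·535 + 83   →  a_0 = 3
535 = 6·83 + 37   →  a_1 = 6
83 = 2·37 + 9   →  a_2 = 2
37 = 4·9 + 1   →  a_3 = 4

4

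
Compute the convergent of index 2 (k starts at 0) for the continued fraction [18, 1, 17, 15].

Using pₖ = aₖpₖ₋₁ + pₖ₋₂, qₖ = aₖqₖ₋₁ + qₖ₋₂ (with p₋₁=1, p₋₂=0, q₋₁=0, q₋₂=1):
  k=0: a=18, p=18, q=1
  k=1: a=1, p=19, q=1
  k=2: a=17, p=341, q=18

341/18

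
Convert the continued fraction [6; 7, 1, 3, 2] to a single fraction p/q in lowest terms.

Fold from the inside: start with 2/1.
  3 + 1/2 = 7/2
  1 + 2/7 = 9/7
  7 + 7/9 = 70/9
  6 + 9/70 = 429/70

429/70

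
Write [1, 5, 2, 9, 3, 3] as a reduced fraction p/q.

Using pₖ = aₖpₖ₋₁ + pₖ₋₂ and qₖ = aₖqₖ₋₁ + qₖ₋₂:
  k=0: a=1, p=1, q=1
  k=1: a=5, p=6, q=5
  k=2: a=2, p=13, q=11
  k=3: a=9, p=123, q=104
  k=4: a=3, p=382, q=323
  k=5: a=3, p=1269, q=1073

1269/1073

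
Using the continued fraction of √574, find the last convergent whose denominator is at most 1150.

27001/1127

√574 = [23; 1, 22, 1, 46, …] (period length 4).
Convergents:
  p_0/q_0 = 23/1
  p_1/q_1 = 24/1
  p_2/q_2 = 551/23
  p_3/q_3 = 575/24
  p_4/q_4 = 27001/1127
  p_5/q_5 = 27576/1151
q_4 = 1127 ≤ 1150 < 1151 = q_5, so the answer is 27001/1127.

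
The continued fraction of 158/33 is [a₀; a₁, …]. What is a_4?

2

158 = 4·33 + 26   →  a_0 = 4
33 = 1·26 + 7   →  a_1 = 1
26 = 3·7 + 5   →  a_2 = 3
7 = 1·5 + 2   →  a_3 = 1
5 = 2·2 + 1   →  a_4 = 2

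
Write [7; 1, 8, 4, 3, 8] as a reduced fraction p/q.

Fold from the inside: start with 8/1.
  3 + 1/8 = 25/8
  4 + 8/25 = 108/25
  8 + 25/108 = 889/108
  1 + 108/889 = 997/889
  7 + 889/997 = 7868/997

7868/997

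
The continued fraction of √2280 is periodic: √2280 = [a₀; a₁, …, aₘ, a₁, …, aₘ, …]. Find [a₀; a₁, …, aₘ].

a₀ = ⌊√2280⌋ = 47.
With m₀=0, d₀=1 and mₖ₊₁ = dₖaₖ − mₖ, dₖ₊₁ = (n − mₖ₊₁²)/dₖ, aₖ₊₁ = ⌊(a₀+mₖ₊₁)/dₖ₊₁⌋:
  k=1: m=47, d=71, a=1
  k=2: m=24, d=24, a=2
  k=3: m=24, d=71, a=1
  k=4: m=47, d=1, a=94
d=1 and a=2a₀=94 at k=4, so the next step gives (m, d) = (47, 71) again — its k=1 value — and the period has length 4.

[47; 1, 2, 1, 94]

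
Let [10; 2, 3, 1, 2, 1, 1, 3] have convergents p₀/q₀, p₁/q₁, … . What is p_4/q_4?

Using pₖ = aₖpₖ₋₁ + pₖ₋₂, qₖ = aₖqₖ₋₁ + qₖ₋₂ (with p₋₁=1, p₋₂=0, q₋₁=0, q₋₂=1):
  k=0: a=10, p=10, q=1
  k=1: a=2, p=21, q=2
  k=2: a=3, p=73, q=7
  k=3: a=1, p=94, q=9
  k=4: a=2, p=261, q=25

261/25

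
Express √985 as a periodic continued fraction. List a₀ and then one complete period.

[31; 2, 1, 1, 2, 62]

a₀ = ⌊√985⌋ = 31.
With m₀=0, d₀=1 and mₖ₊₁ = dₖaₖ − mₖ, dₖ₊₁ = (n − mₖ₊₁²)/dₖ, aₖ₊₁ = ⌊(a₀+mₖ₊₁)/dₖ₊₁⌋:
  k=1: m=31, d=24, a=2
  k=2: m=17, d=29, a=1
  k=3: m=12, d=29, a=1
  k=4: m=17, d=24, a=2
  k=5: m=31, d=1, a=62
d=1 and a=2a₀=62 at k=5, so the next step gives (m, d) = (31, 24) again — its k=1 value — and the period has length 5.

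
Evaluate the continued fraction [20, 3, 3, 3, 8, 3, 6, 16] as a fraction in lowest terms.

1772831/87319

Fold from the inside: start with 16/1.
  6 + 1/16 = 97/16
  3 + 16/97 = 307/97
  8 + 97/307 = 2553/307
  3 + 307/2553 = 7966/2553
  3 + 2553/7966 = 26451/7966
  3 + 7966/26451 = 87319/26451
  20 + 26451/87319 = 1772831/87319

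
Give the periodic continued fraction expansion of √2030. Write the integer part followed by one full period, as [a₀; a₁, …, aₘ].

a₀ = ⌊√2030⌋ = 45.

[45; 18, 90]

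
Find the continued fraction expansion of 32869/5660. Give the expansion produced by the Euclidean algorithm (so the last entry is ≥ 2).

[5; 1, 4, 5, 3, 9, 2, 3]

32869 = 5*5660 + 4569
5660 = 1*4569 + 1091
4569 = 4*1091 + 205
1091 = 5*205 + 66
205 = 3*66 + 7
66 = 9*7 + 3
7 = 2*3 + 1
3 = 3*1 + 0  (stop)
So 32869/5660 = [5; 1, 4, 5, 3, 9, 2, 3].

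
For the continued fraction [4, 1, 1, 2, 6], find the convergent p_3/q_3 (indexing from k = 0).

Using pₖ = aₖpₖ₋₁ + pₖ₋₂, qₖ = aₖqₖ₋₁ + qₖ₋₂ (with p₋₁=1, p₋₂=0, q₋₁=0, q₋₂=1):
  k=0: a=4, p=4, q=1
  k=1: a=1, p=5, q=1
  k=2: a=1, p=9, q=2
  k=3: a=2, p=23, q=5

23/5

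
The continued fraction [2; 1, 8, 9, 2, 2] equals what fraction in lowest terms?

Fold from the inside: start with 2/1.
  2 + 1/2 = 5/2
  9 + 2/5 = 47/5
  8 + 5/47 = 381/47
  1 + 47/381 = 428/381
  2 + 381/428 = 1237/428

1237/428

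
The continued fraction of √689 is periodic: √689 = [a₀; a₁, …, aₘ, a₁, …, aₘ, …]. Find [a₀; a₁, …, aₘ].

a₀ = ⌊√689⌋ = 26.
With m₀=0, d₀=1 and mₖ₊₁ = dₖaₖ − mₖ, dₖ₊₁ = (n − mₖ₊₁²)/dₖ, aₖ₊₁ = ⌊(a₀+mₖ₊₁)/dₖ₊₁⌋:
  k=1: m=26, d=13, a=4
  k=2: m=26, d=1, a=52
d=1 and a=2a₀=52 at k=2, so the next step gives (m, d) = (26, 13) again — its k=1 value — and the period has length 2.

[26; 4, 52]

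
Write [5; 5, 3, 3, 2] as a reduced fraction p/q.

Using pₖ = aₖpₖ₋₁ + pₖ₋₂ and qₖ = aₖqₖ₋₁ + qₖ₋₂:
  k=0: a=5, p=5, q=1
  k=1: a=5, p=26, q=5
  k=2: a=3, p=83, q=16
  k=3: a=3, p=275, q=53
  k=4: a=2, p=633, q=122

633/122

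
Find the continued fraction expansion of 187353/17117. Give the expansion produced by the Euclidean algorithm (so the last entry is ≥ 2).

[10; 1, 17, 3, 16, 19]

187353 = 10·17117 + 16183
17117 = 1·16183 + 934
16183 = 17·934 + 305
934 = 3·305 + 19
305 = 16·19 + 1
19 = 19·1 + 0  (stop)
So 187353/17117 = [10; 1, 17, 3, 16, 19].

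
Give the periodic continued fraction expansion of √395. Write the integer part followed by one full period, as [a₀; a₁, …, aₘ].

a₀ = ⌊√395⌋ = 19.
With m₀=0, d₀=1 and mₖ₊₁ = dₖaₖ − mₖ, dₖ₊₁ = (n − mₖ₊₁²)/dₖ, aₖ₊₁ = ⌊(a₀+mₖ₊₁)/dₖ₊₁⌋:
  k=1: m=19, d=34, a=1
  k=2: m=15, d=5, a=6
  k=3: m=15, d=34, a=1
  k=4: m=19, d=1, a=38
d=1 and a=2a₀=38 at k=4, so the next step gives (m, d) = (19, 34) again — its k=1 value — and the period has length 4.

[19; 1, 6, 1, 38]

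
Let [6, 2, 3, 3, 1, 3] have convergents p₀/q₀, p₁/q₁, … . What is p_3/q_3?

148/23

Using pₖ = aₖpₖ₋₁ + pₖ₋₂, qₖ = aₖqₖ₋₁ + qₖ₋₂ (with p₋₁=1, p₋₂=0, q₋₁=0, q₋₂=1):
  k=0: a=6, p=6, q=1
  k=1: a=2, p=13, q=2
  k=2: a=3, p=45, q=7
  k=3: a=3, p=148, q=23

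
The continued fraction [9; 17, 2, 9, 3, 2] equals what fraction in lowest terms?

21683/2394

Fold from the inside: start with 2/1.
  3 + 1/2 = 7/2
  9 + 2/7 = 65/7
  2 + 7/65 = 137/65
  17 + 65/137 = 2394/137
  9 + 137/2394 = 21683/2394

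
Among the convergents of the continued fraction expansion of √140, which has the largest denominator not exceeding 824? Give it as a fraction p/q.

√140 = [11; 1, 4, 1, 22, …] (period length 4).
Convergents:
  p_0/q_0 = 11/1
  p_1/q_1 = 12/1
  p_2/q_2 = 59/5
  p_3/q_3 = 71/6
  p_4/q_4 = 1621/137
  p_5/q_5 = 1692/143
  p_6/q_6 = 8389/709
  p_7/q_7 = 10081/852
q_6 = 709 ≤ 824 < 852 = q_7, so the answer is 8389/709.

8389/709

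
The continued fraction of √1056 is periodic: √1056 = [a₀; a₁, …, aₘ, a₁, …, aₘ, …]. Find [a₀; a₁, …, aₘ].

[32; 2, 64]

a₀ = ⌊√1056⌋ = 32.
With m₀=0, d₀=1 and mₖ₊₁ = dₖaₖ − mₖ, dₖ₊₁ = (n − mₖ₊₁²)/dₖ, aₖ₊₁ = ⌊(a₀+mₖ₊₁)/dₖ₊₁⌋:
  k=1: m=32, d=32, a=2
  k=2: m=32, d=1, a=64
d=1 and a=2a₀=64 at k=2, so the next step gives (m, d) = (32, 32) again — its k=1 value — and the period has length 2.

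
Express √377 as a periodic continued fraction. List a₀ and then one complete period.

a₀ = ⌊√377⌋ = 19.
With m₀=0, d₀=1 and mₖ₊₁ = dₖaₖ − mₖ, dₖ₊₁ = (n − mₖ₊₁²)/dₖ, aₖ₊₁ = ⌊(a₀+mₖ₊₁)/dₖ₊₁⌋:
  k=1: m=19, d=16, a=2
  k=2: m=13, d=13, a=2
  k=3: m=13, d=16, a=2
  k=4: m=19, d=1, a=38
d=1 and a=2a₀=38 at k=4, so the next step gives (m, d) = (19, 16) again — its k=1 value — and the period has length 4.

[19; 2, 2, 2, 38]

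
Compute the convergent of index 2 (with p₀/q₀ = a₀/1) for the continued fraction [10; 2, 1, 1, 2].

31/3

Using pₖ = aₖpₖ₋₁ + pₖ₋₂, qₖ = aₖqₖ₋₁ + qₖ₋₂ (with p₋₁=1, p₋₂=0, q₋₁=0, q₋₂=1):
  k=0: a=10, p=10, q=1
  k=1: a=2, p=21, q=2
  k=2: a=1, p=31, q=3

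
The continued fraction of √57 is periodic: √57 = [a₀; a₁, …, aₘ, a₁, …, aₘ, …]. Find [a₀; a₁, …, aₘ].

[7; 1, 1, 4, 1, 1, 14]

a₀ = ⌊√57⌋ = 7.
With m₀=0, d₀=1 and mₖ₊₁ = dₖaₖ − mₖ, dₖ₊₁ = (n − mₖ₊₁²)/dₖ, aₖ₊₁ = ⌊(a₀+mₖ₊₁)/dₖ₊₁⌋:
  k=1: m=7, d=8, a=1
  k=2: m=1, d=7, a=1
  k=3: m=6, d=3, a=4
  k=4: m=6, d=7, a=1
  k=5: m=1, d=8, a=1
  k=6: m=7, d=1, a=14
d=1 and a=2a₀=14 at k=6, so the next step gives (m, d) = (7, 8) again — its k=1 value — and the period has length 6.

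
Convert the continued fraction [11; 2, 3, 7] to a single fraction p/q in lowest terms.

583/51

Using pₖ = aₖpₖ₋₁ + pₖ₋₂ and qₖ = aₖqₖ₋₁ + qₖ₋₂:
  k=0: a=11, p=11, q=1
  k=1: a=2, p=23, q=2
  k=2: a=3, p=80, q=7
  k=3: a=7, p=583, q=51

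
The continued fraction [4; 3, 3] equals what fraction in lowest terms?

43/10

Using pₖ = aₖpₖ₋₁ + pₖ₋₂ and qₖ = aₖqₖ₋₁ + qₖ₋₂:
  k=0: a=4, p=4, q=1
  k=1: a=3, p=13, q=3
  k=2: a=3, p=43, q=10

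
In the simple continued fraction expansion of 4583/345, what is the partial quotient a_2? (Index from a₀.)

4583 = 13·345 + 98   →  a_0 = 13
345 = 3·98 + 51   →  a_1 = 3
98 = 1·51 + 47   →  a_2 = 1

1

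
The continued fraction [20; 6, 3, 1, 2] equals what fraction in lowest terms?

1391/69

Using pₖ = aₖpₖ₋₁ + pₖ₋₂ and qₖ = aₖqₖ₋₁ + qₖ₋₂:
  k=0: a=20, p=20, q=1
  k=1: a=6, p=121, q=6
  k=2: a=3, p=383, q=19
  k=3: a=1, p=504, q=25
  k=4: a=2, p=1391, q=69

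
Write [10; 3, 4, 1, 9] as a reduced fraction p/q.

Fold from the inside: start with 9/1.
  1 + 1/9 = 10/9
  4 + 9/10 = 49/10
  3 + 10/49 = 157/49
  10 + 49/157 = 1619/157

1619/157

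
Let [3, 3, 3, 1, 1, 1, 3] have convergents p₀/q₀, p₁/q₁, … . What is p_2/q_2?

Using pₖ = aₖpₖ₋₁ + pₖ₋₂, qₖ = aₖqₖ₋₁ + qₖ₋₂ (with p₋₁=1, p₋₂=0, q₋₁=0, q₋₂=1):
  k=0: a=3, p=3, q=1
  k=1: a=3, p=10, q=3
  k=2: a=3, p=33, q=10

33/10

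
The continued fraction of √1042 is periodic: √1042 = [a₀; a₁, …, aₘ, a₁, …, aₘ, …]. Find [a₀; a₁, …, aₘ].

a₀ = ⌊√1042⌋ = 32.
With m₀=0, d₀=1 and mₖ₊₁ = dₖaₖ − mₖ, dₖ₊₁ = (n − mₖ₊₁²)/dₖ, aₖ₊₁ = ⌊(a₀+mₖ₊₁)/dₖ₊₁⌋:
  k=1: m=32, d=18, a=3
  k=2: m=22, d=31, a=1
  k=3: m=9, d=31, a=1
  k=4: m=22, d=18, a=3
  k=5: m=32, d=1, a=64
d=1 and a=2a₀=64 at k=5, so the next step gives (m, d) = (32, 18) again — its k=1 value — and the period has length 5.

[32; 3, 1, 1, 3, 64]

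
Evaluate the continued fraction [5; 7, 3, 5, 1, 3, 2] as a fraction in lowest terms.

6200/1207

Fold from the inside: start with 2/1.
  3 + 1/2 = 7/2
  1 + 2/7 = 9/7
  5 + 7/9 = 52/9
  3 + 9/52 = 165/52
  7 + 52/165 = 1207/165
  5 + 165/1207 = 6200/1207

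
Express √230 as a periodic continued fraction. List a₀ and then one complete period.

[15; 6, 30]

a₀ = ⌊√230⌋ = 15.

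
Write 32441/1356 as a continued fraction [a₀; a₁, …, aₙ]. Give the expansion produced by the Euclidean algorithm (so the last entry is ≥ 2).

[23; 1, 12, 6, 17]

32441 = 23*1356 + 1253
1356 = 1*1253 + 103
1253 = 12*103 + 17
103 = 6*17 + 1
17 = 17*1 + 0  (stop)
So 32441/1356 = [23; 1, 12, 6, 17].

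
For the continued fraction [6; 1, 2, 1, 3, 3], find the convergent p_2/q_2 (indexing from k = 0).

Using pₖ = aₖpₖ₋₁ + pₖ₋₂, qₖ = aₖqₖ₋₁ + qₖ₋₂ (with p₋₁=1, p₋₂=0, q₋₁=0, q₋₂=1):
  k=0: a=6, p=6, q=1
  k=1: a=1, p=7, q=1
  k=2: a=2, p=20, q=3

20/3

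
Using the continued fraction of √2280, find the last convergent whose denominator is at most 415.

18288/383

√2280 = [47; 1, 2, 1, 94, …] (period length 4).
Convergents:
  p_0/q_0 = 47/1
  p_1/q_1 = 48/1
  p_2/q_2 = 143/3
  p_3/q_3 = 191/4
  p_4/q_4 = 18097/379
  p_5/q_5 = 18288/383
  p_6/q_6 = 54673/1145
q_5 = 383 ≤ 415 < 1145 = q_6, so the answer is 18288/383.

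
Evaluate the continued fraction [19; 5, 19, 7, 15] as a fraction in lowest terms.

Using pₖ = aₖpₖ₋₁ + pₖ₋₂ and qₖ = aₖqₖ₋₁ + qₖ₋₂:
  k=0: a=19, p=19, q=1
  k=1: a=5, p=96, q=5
  k=2: a=19, p=1843, q=96
  k=3: a=7, p=12997, q=677
  k=4: a=15, p=196798, q=10251

196798/10251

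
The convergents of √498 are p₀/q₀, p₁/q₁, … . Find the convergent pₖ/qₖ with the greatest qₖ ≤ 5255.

56794/2545

√498 = [22; 3, 6, 22, 6, 3, 44, …] (period length 6).
Convergents:
  p_0/q_0 = 22/1
  p_1/q_1 = 67/3
  p_2/q_2 = 424/19
  p_3/q_3 = 9395/421
  p_4/q_4 = 56794/2545
  p_5/q_5 = 179777/8056
q_4 = 2545 ≤ 5255 < 8056 = q_5, so the answer is 56794/2545.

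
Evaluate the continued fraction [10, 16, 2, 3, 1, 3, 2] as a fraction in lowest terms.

Fold from the inside: start with 2/1.
  3 + 1/2 = 7/2
  1 + 2/7 = 9/7
  3 + 7/9 = 34/9
  2 + 9/34 = 77/34
  16 + 34/77 = 1266/77
  10 + 77/1266 = 12737/1266

12737/1266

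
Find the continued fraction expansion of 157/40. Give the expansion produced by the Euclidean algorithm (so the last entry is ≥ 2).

[3; 1, 12, 3]

157 = 3×40 + 37
40 = 1×37 + 3
37 = 12×3 + 1
3 = 3×1 + 0  (stop)
So 157/40 = [3; 1, 12, 3].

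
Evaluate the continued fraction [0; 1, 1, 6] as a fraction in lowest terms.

7/13

Fold from the inside: start with 6/1.
  1 + 1/6 = 7/6
  1 + 6/7 = 13/7
  0 + 7/13 = 7/13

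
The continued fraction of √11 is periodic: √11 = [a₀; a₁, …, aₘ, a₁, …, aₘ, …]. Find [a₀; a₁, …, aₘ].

[3; 3, 6]

a₀ = ⌊√11⌋ = 3.
With m₀=0, d₀=1 and mₖ₊₁ = dₖaₖ − mₖ, dₖ₊₁ = (n − mₖ₊₁²)/dₖ, aₖ₊₁ = ⌊(a₀+mₖ₊₁)/dₖ₊₁⌋:
  k=1: m=3, d=2, a=3
  k=2: m=3, d=1, a=6
d=1 and a=2a₀=6 at k=2, so the next step gives (m, d) = (3, 2) again — its k=1 value — and the period has length 2.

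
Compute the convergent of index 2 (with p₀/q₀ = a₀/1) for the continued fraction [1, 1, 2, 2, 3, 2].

5/3

Using pₖ = aₖpₖ₋₁ + pₖ₋₂, qₖ = aₖqₖ₋₁ + qₖ₋₂ (with p₋₁=1, p₋₂=0, q₋₁=0, q₋₂=1):
  k=0: a=1, p=1, q=1
  k=1: a=1, p=2, q=1
  k=2: a=2, p=5, q=3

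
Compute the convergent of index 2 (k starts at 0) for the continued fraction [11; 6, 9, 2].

614/55

Using pₖ = aₖpₖ₋₁ + pₖ₋₂, qₖ = aₖqₖ₋₁ + qₖ₋₂ (with p₋₁=1, p₋₂=0, q₋₁=0, q₋₂=1):
  k=0: a=11, p=11, q=1
  k=1: a=6, p=67, q=6
  k=2: a=9, p=614, q=55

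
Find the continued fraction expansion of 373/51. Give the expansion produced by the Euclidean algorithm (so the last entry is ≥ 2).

[7; 3, 5, 3]

373 = 7*51 + 16
51 = 3*16 + 3
16 = 5*3 + 1
3 = 3*1 + 0  (stop)
So 373/51 = [7; 3, 5, 3].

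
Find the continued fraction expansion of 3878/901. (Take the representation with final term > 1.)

3878 = 4×901 + 274
901 = 3×274 + 79
274 = 3×79 + 37
79 = 2×37 + 5
37 = 7×5 + 2
5 = 2×2 + 1
2 = 2×1 + 0  (stop)
So 3878/901 = [4; 3, 3, 2, 7, 2, 2].

[4; 3, 3, 2, 7, 2, 2]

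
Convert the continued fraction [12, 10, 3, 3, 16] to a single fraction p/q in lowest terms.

20311/1679

Using pₖ = aₖpₖ₋₁ + pₖ₋₂ and qₖ = aₖqₖ₋₁ + qₖ₋₂:
  k=0: a=12, p=12, q=1
  k=1: a=10, p=121, q=10
  k=2: a=3, p=375, q=31
  k=3: a=3, p=1246, q=103
  k=4: a=16, p=20311, q=1679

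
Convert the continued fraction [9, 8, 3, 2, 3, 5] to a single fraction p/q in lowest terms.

9604/1053

Fold from the inside: start with 5/1.
  3 + 1/5 = 16/5
  2 + 5/16 = 37/16
  3 + 16/37 = 127/37
  8 + 37/127 = 1053/127
  9 + 127/1053 = 9604/1053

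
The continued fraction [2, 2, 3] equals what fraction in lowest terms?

17/7

Fold from the inside: start with 3/1.
  2 + 1/3 = 7/3
  2 + 3/7 = 17/7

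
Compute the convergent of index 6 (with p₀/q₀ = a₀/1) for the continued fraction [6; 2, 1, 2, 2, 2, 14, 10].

Using pₖ = aₖpₖ₋₁ + pₖ₋₂, qₖ = aₖqₖ₋₁ + qₖ₋₂ (with p₋₁=1, p₋₂=0, q₋₁=0, q₋₂=1):
  k=0: a=6, p=6, q=1
  k=1: a=2, p=13, q=2
  k=2: a=1, p=19, q=3
  k=3: a=2, p=51, q=8
  k=4: a=2, p=121, q=19
  k=5: a=2, p=293, q=46
  k=6: a=14, p=4223, q=663

4223/663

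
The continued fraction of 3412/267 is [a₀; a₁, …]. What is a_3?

1

3412 = 12·267 + 208   →  a_0 = 12
267 = 1·208 + 59   →  a_1 = 1
208 = 3·59 + 31   →  a_2 = 3
59 = 1·31 + 28   →  a_3 = 1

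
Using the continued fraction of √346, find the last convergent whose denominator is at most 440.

6901/371

√346 = [18; 1, 1, 1, 1, 36, …] (period length 5).
Convergents:
  p_0/q_0 = 18/1
  p_1/q_1 = 19/1
  p_2/q_2 = 37/2
  p_3/q_3 = 56/3
  p_4/q_4 = 93/5
  p_5/q_5 = 3404/183
  p_6/q_6 = 3497/188
  p_7/q_7 = 6901/371
  p_8/q_8 = 10398/559
q_7 = 371 ≤ 440 < 559 = q_8, so the answer is 6901/371.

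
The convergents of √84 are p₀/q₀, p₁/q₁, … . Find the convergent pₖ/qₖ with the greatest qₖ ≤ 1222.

√84 = [9; 6, 18, …] (period length 2).
Convergents:
  p_0/q_0 = 9/1
  p_1/q_1 = 55/6
  p_2/q_2 = 999/109
  p_3/q_3 = 6049/660
  p_4/q_4 = 109881/11989
q_3 = 660 ≤ 1222 < 11989 = q_4, so the answer is 6049/660.

6049/660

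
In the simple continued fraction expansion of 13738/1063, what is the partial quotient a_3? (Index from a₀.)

8

13738 = 12·1063 + 982   →  a_0 = 12
1063 = 1·982 + 81   →  a_1 = 1
982 = 12·81 + 10   →  a_2 = 12
81 = 8·10 + 1   →  a_3 = 8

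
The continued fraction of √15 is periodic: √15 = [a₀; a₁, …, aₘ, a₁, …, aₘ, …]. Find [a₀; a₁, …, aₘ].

[3; 1, 6]

a₀ = ⌊√15⌋ = 3.
With m₀=0, d₀=1 and mₖ₊₁ = dₖaₖ − mₖ, dₖ₊₁ = (n − mₖ₊₁²)/dₖ, aₖ₊₁ = ⌊(a₀+mₖ₊₁)/dₖ₊₁⌋:
  k=1: m=3, d=6, a=1
  k=2: m=3, d=1, a=6
d=1 and a=2a₀=6 at k=2, so the next step gives (m, d) = (3, 6) again — its k=1 value — and the period has length 2.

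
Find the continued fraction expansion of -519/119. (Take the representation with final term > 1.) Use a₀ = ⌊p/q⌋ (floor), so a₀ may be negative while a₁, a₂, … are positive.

[-5; 1, 1, 1, 3, 3, 3]

-519 = -5×119 + 76
119 = 1×76 + 43
76 = 1×43 + 33
43 = 1×33 + 10
33 = 3×10 + 3
10 = 3×3 + 1
3 = 3×1 + 0  (stop)
So -519/119 = [-5; 1, 1, 1, 3, 3, 3].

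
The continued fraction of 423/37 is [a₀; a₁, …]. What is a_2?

423 = 11·37 + 16   →  a_0 = 11
37 = 2·16 + 5   →  a_1 = 2
16 = 3·5 + 1   →  a_2 = 3

3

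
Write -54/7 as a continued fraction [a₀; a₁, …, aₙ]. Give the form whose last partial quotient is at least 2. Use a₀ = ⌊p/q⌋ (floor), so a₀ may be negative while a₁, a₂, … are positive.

-54 = -8·7 + 2
7 = 3·2 + 1
2 = 2·1 + 0  (stop)
So -54/7 = [-8; 3, 2].

[-8; 3, 2]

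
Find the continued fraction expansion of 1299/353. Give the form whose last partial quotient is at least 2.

1299 = 3×353 + 240
353 = 1×240 + 113
240 = 2×113 + 14
113 = 8×14 + 1
14 = 14×1 + 0  (stop)
So 1299/353 = [3; 1, 2, 8, 14].

[3; 1, 2, 8, 14]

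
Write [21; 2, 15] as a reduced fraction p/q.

666/31

Using pₖ = aₖpₖ₋₁ + pₖ₋₂ and qₖ = aₖqₖ₋₁ + qₖ₋₂:
  k=0: a=21, p=21, q=1
  k=1: a=2, p=43, q=2
  k=2: a=15, p=666, q=31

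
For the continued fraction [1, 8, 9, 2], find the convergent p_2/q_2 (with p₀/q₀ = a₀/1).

82/73

Using pₖ = aₖpₖ₋₁ + pₖ₋₂, qₖ = aₖqₖ₋₁ + qₖ₋₂ (with p₋₁=1, p₋₂=0, q₋₁=0, q₋₂=1):
  k=0: a=1, p=1, q=1
  k=1: a=8, p=9, q=8
  k=2: a=9, p=82, q=73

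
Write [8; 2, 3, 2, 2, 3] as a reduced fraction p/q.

Fold from the inside: start with 3/1.
  2 + 1/3 = 7/3
  2 + 3/7 = 17/7
  3 + 7/17 = 58/17
  2 + 17/58 = 133/58
  8 + 58/133 = 1122/133

1122/133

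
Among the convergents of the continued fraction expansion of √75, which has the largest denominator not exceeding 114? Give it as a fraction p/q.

892/103

√75 = [8; 1, 1, 1, 16, …] (period length 4).
Convergents:
  p_0/q_0 = 8/1
  p_1/q_1 = 9/1
  p_2/q_2 = 17/2
  p_3/q_3 = 26/3
  p_4/q_4 = 433/50
  p_5/q_5 = 459/53
  p_6/q_6 = 892/103
  p_7/q_7 = 1351/156
q_6 = 103 ≤ 114 < 156 = q_7, so the answer is 892/103.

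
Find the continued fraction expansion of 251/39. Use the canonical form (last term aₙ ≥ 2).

[6; 2, 3, 2, 2]

251 = 6*39 + 17
39 = 2*17 + 5
17 = 3*5 + 2
5 = 2*2 + 1
2 = 2*1 + 0  (stop)
So 251/39 = [6; 2, 3, 2, 2].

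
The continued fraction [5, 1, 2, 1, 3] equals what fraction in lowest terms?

86/15

Fold from the inside: start with 3/1.
  1 + 1/3 = 4/3
  2 + 3/4 = 11/4
  1 + 4/11 = 15/11
  5 + 11/15 = 86/15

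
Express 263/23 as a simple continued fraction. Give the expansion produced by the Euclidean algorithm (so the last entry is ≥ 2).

263 = 11·23 + 10
23 = 2·10 + 3
10 = 3·3 + 1
3 = 3·1 + 0  (stop)
So 263/23 = [11; 2, 3, 3].

[11; 2, 3, 3]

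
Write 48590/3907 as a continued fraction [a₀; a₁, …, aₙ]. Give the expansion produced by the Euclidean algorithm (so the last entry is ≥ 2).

48590 = 12·3907 + 1706
3907 = 2·1706 + 495
1706 = 3·495 + 221
495 = 2·221 + 53
221 = 4·53 + 9
53 = 5·9 + 8
9 = 1·8 + 1
8 = 8·1 + 0  (stop)
So 48590/3907 = [12; 2, 3, 2, 4, 5, 1, 8].

[12; 2, 3, 2, 4, 5, 1, 8]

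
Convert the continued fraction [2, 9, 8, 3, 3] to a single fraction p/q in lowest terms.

Fold from the inside: start with 3/1.
  3 + 1/3 = 10/3
  8 + 3/10 = 83/10
  9 + 10/83 = 757/83
  2 + 83/757 = 1597/757

1597/757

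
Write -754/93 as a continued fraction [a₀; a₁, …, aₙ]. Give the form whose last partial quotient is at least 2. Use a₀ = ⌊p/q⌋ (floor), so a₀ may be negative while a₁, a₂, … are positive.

-754 = -9*93 + 83
93 = 1*83 + 10
83 = 8*10 + 3
10 = 3*3 + 1
3 = 3*1 + 0  (stop)
So -754/93 = [-9; 1, 8, 3, 3].

[-9; 1, 8, 3, 3]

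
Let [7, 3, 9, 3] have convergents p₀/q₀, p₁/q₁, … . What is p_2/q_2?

205/28

Using pₖ = aₖpₖ₋₁ + pₖ₋₂, qₖ = aₖqₖ₋₁ + qₖ₋₂ (with p₋₁=1, p₋₂=0, q₋₁=0, q₋₂=1):
  k=0: a=7, p=7, q=1
  k=1: a=3, p=22, q=3
  k=2: a=9, p=205, q=28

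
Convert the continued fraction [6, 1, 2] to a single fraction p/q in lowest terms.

Using pₖ = aₖpₖ₋₁ + pₖ₋₂ and qₖ = aₖqₖ₋₁ + qₖ₋₂:
  k=0: a=6, p=6, q=1
  k=1: a=1, p=7, q=1
  k=2: a=2, p=20, q=3

20/3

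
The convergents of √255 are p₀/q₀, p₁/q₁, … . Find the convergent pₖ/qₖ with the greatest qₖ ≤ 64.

√255 = [15; 1, 30, …] (period length 2).
Convergents:
  p_0/q_0 = 15/1
  p_1/q_1 = 16/1
  p_2/q_2 = 495/31
  p_3/q_3 = 511/32
  p_4/q_4 = 15825/991
q_3 = 32 ≤ 64 < 991 = q_4, so the answer is 511/32.

511/32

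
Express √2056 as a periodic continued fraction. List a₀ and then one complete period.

a₀ = ⌊√2056⌋ = 45.
With m₀=0, d₀=1 and mₖ₊₁ = dₖaₖ − mₖ, dₖ₊₁ = (n − mₖ₊₁²)/dₖ, aₖ₊₁ = ⌊(a₀+mₖ₊₁)/dₖ₊₁⌋:
  k=1: m=45, d=31, a=2
  k=2: m=17, d=57, a=1
  k=3: m=40, d=8, a=10
  k=4: m=40, d=57, a=1
  k=5: m=17, d=31, a=2
  k=6: m=45, d=1, a=90
d=1 and a=2a₀=90 at k=6, so the next step gives (m, d) = (45, 31) again — its k=1 value — and the period has length 6.

[45; 2, 1, 10, 1, 2, 90]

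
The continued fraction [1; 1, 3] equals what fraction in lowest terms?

7/4

Using pₖ = aₖpₖ₋₁ + pₖ₋₂ and qₖ = aₖqₖ₋₁ + qₖ₋₂:
  k=0: a=1, p=1, q=1
  k=1: a=1, p=2, q=1
  k=2: a=3, p=7, q=4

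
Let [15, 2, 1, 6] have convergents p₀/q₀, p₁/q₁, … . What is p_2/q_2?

Using pₖ = aₖpₖ₋₁ + pₖ₋₂, qₖ = aₖqₖ₋₁ + qₖ₋₂ (with p₋₁=1, p₋₂=0, q₋₁=0, q₋₂=1):
  k=0: a=15, p=15, q=1
  k=1: a=2, p=31, q=2
  k=2: a=1, p=46, q=3

46/3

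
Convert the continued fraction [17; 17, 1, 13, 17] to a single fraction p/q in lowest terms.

73084/4285

Using pₖ = aₖpₖ₋₁ + pₖ₋₂ and qₖ = aₖqₖ₋₁ + qₖ₋₂:
  k=0: a=17, p=17, q=1
  k=1: a=17, p=290, q=17
  k=2: a=1, p=307, q=18
  k=3: a=13, p=4281, q=251
  k=4: a=17, p=73084, q=4285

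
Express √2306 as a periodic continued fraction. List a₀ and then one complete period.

[48; 48, 96]

a₀ = ⌊√2306⌋ = 48.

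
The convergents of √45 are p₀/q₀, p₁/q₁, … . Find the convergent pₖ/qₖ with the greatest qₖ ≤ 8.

√45 = [6; 1, 2, 2, 2, 1, 12, …] (period length 6).
Convergents:
  p_0/q_0 = 6/1
  p_1/q_1 = 7/1
  p_2/q_2 = 20/3
  p_3/q_3 = 47/7
  p_4/q_4 = 114/17
q_3 = 7 ≤ 8 < 17 = q_4, so the answer is 47/7.

47/7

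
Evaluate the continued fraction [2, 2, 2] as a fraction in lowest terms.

12/5

Using pₖ = aₖpₖ₋₁ + pₖ₋₂ and qₖ = aₖqₖ₋₁ + qₖ₋₂:
  k=0: a=2, p=2, q=1
  k=1: a=2, p=5, q=2
  k=2: a=2, p=12, q=5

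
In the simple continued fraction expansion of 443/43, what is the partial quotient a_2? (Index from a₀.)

443 = 10·43 + 13   →  a_0 = 10
43 = 3·13 + 4   →  a_1 = 3
13 = 3·4 + 1   →  a_2 = 3

3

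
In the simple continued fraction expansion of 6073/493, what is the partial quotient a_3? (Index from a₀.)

7

6073 = 12·493 + 157   →  a_0 = 12
493 = 3·157 + 22   →  a_1 = 3
157 = 7·22 + 3   →  a_2 = 7
22 = 7·3 + 1   →  a_3 = 7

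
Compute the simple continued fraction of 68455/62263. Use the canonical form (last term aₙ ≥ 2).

[1; 10, 18, 19, 18]

68455 = 1*62263 + 6192
62263 = 10*6192 + 343
6192 = 18*343 + 18
343 = 19*18 + 1
18 = 18*1 + 0  (stop)
So 68455/62263 = [1; 10, 18, 19, 18].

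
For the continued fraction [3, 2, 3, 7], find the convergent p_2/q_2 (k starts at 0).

24/7

Using pₖ = aₖpₖ₋₁ + pₖ₋₂, qₖ = aₖqₖ₋₁ + qₖ₋₂ (with p₋₁=1, p₋₂=0, q₋₁=0, q₋₂=1):
  k=0: a=3, p=3, q=1
  k=1: a=2, p=7, q=2
  k=2: a=3, p=24, q=7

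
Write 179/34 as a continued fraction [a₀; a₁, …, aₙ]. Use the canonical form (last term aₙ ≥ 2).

179 = 5×34 + 9
34 = 3×9 + 7
9 = 1×7 + 2
7 = 3×2 + 1
2 = 2×1 + 0  (stop)
So 179/34 = [5; 3, 1, 3, 2].

[5; 3, 1, 3, 2]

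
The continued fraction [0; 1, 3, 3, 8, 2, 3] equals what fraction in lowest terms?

611/795

Fold from the inside: start with 3/1.
  2 + 1/3 = 7/3
  8 + 3/7 = 59/7
  3 + 7/59 = 184/59
  3 + 59/184 = 611/184
  1 + 184/611 = 795/611
  0 + 611/795 = 611/795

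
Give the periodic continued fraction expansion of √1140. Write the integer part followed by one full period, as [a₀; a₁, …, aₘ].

[33; 1, 3, 4, 3, 1, 66]

a₀ = ⌊√1140⌋ = 33.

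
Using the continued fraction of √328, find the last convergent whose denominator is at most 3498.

53137/2934

√328 = [18; 9, 36, …] (period length 2).
Convergents:
  p_0/q_0 = 18/1
  p_1/q_1 = 163/9
  p_2/q_2 = 5886/325
  p_3/q_3 = 53137/2934
  p_4/q_4 = 1918818/105949
q_3 = 2934 ≤ 3498 < 105949 = q_4, so the answer is 53137/2934.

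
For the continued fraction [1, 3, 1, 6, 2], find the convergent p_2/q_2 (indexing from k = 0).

5/4

Using pₖ = aₖpₖ₋₁ + pₖ₋₂, qₖ = aₖqₖ₋₁ + qₖ₋₂ (with p₋₁=1, p₋₂=0, q₋₁=0, q₋₂=1):
  k=0: a=1, p=1, q=1
  k=1: a=3, p=4, q=3
  k=2: a=1, p=5, q=4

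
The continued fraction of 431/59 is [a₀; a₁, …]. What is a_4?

431 = 7·59 + 18   →  a_0 = 7
59 = 3·18 + 5   →  a_1 = 3
18 = 3·5 + 3   →  a_2 = 3
5 = 1·3 + 2   →  a_3 = 1
3 = 1·2 + 1   →  a_4 = 1

1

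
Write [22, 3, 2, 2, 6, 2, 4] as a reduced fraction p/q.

23386/1049

Fold from the inside: start with 4/1.
  2 + 1/4 = 9/4
  6 + 4/9 = 58/9
  2 + 9/58 = 125/58
  2 + 58/125 = 308/125
  3 + 125/308 = 1049/308
  22 + 308/1049 = 23386/1049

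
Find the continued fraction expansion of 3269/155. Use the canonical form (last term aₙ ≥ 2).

3269 = 21*155 + 14
155 = 11*14 + 1
14 = 14*1 + 0  (stop)
So 3269/155 = [21; 11, 14].

[21; 11, 14]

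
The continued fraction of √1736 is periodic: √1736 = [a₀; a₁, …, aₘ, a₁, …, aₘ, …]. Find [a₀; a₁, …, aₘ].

[41; 1, 1, 1, 82]

a₀ = ⌊√1736⌋ = 41.
With m₀=0, d₀=1 and mₖ₊₁ = dₖaₖ − mₖ, dₖ₊₁ = (n − mₖ₊₁²)/dₖ, aₖ₊₁ = ⌊(a₀+mₖ₊₁)/dₖ₊₁⌋:
  k=1: m=41, d=55, a=1
  k=2: m=14, d=28, a=1
  k=3: m=14, d=55, a=1
  k=4: m=41, d=1, a=82
d=1 and a=2a₀=82 at k=4, so the next step gives (m, d) = (41, 55) again — its k=1 value — and the period has length 4.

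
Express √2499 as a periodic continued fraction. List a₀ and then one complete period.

[49; 1, 98]

a₀ = ⌊√2499⌋ = 49.
With m₀=0, d₀=1 and mₖ₊₁ = dₖaₖ − mₖ, dₖ₊₁ = (n − mₖ₊₁²)/dₖ, aₖ₊₁ = ⌊(a₀+mₖ₊₁)/dₖ₊₁⌋:
  k=1: m=49, d=98, a=1
  k=2: m=49, d=1, a=98
d=1 and a=2a₀=98 at k=2, so the next step gives (m, d) = (49, 98) again — its k=1 value — and the period has length 2.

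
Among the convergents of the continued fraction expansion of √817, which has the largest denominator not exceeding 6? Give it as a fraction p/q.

√817 = [28; 1, 1, 2, 1, 1, 56, …] (period length 6).
Convergents:
  p_0/q_0 = 28/1
  p_1/q_1 = 29/1
  p_2/q_2 = 57/2
  p_3/q_3 = 143/5
  p_4/q_4 = 200/7
q_3 = 5 ≤ 6 < 7 = q_4, so the answer is 143/5.

143/5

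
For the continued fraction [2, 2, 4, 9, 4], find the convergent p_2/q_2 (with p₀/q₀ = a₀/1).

22/9

Using pₖ = aₖpₖ₋₁ + pₖ₋₂, qₖ = aₖqₖ₋₁ + qₖ₋₂ (with p₋₁=1, p₋₂=0, q₋₁=0, q₋₂=1):
  k=0: a=2, p=2, q=1
  k=1: a=2, p=5, q=2
  k=2: a=4, p=22, q=9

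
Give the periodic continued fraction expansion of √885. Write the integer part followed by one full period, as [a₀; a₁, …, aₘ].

a₀ = ⌊√885⌋ = 29.
With m₀=0, d₀=1 and mₖ₊₁ = dₖaₖ − mₖ, dₖ₊₁ = (n − mₖ₊₁²)/dₖ, aₖ₊₁ = ⌊(a₀+mₖ₊₁)/dₖ₊₁⌋:
  k=1: m=29, d=44, a=1
  k=2: m=15, d=15, a=2
  k=3: m=15, d=44, a=1
  k=4: m=29, d=1, a=58
d=1 and a=2a₀=58 at k=4, so the next step gives (m, d) = (29, 44) again — its k=1 value — and the period has length 4.

[29; 1, 2, 1, 58]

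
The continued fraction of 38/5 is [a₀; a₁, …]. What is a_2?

1

38 = 7·5 + 3   →  a_0 = 7
5 = 1·3 + 2   →  a_1 = 1
3 = 1·2 + 1   →  a_2 = 1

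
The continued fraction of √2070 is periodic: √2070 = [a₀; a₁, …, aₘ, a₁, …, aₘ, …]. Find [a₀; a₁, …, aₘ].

a₀ = ⌊√2070⌋ = 45.
With m₀=0, d₀=1 and mₖ₊₁ = dₖaₖ − mₖ, dₖ₊₁ = (n − mₖ₊₁²)/dₖ, aₖ₊₁ = ⌊(a₀+mₖ₊₁)/dₖ₊₁⌋:
  k=1: m=45, d=45, a=2
  k=2: m=45, d=1, a=90
d=1 and a=2a₀=90 at k=2, so the next step gives (m, d) = (45, 45) again — its k=1 value — and the period has length 2.

[45; 2, 90]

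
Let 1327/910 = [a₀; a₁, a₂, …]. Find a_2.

5

1327 = 1·910 + 417   →  a_0 = 1
910 = 2·417 + 76   →  a_1 = 2
417 = 5·76 + 37   →  a_2 = 5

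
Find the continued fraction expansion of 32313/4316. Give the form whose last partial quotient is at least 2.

[7; 2, 18, 2, 3, 16]

32313 = 7*4316 + 2101
4316 = 2*2101 + 114
2101 = 18*114 + 49
114 = 2*49 + 16
49 = 3*16 + 1
16 = 16*1 + 0  (stop)
So 32313/4316 = [7; 2, 18, 2, 3, 16].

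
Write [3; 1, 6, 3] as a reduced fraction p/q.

85/22

Fold from the inside: start with 3/1.
  6 + 1/3 = 19/3
  1 + 3/19 = 22/19
  3 + 19/22 = 85/22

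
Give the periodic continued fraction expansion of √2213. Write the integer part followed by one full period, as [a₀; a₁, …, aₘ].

[47; 23, 1, 1, 23, 94]

a₀ = ⌊√2213⌋ = 47.
With m₀=0, d₀=1 and mₖ₊₁ = dₖaₖ − mₖ, dₖ₊₁ = (n − mₖ₊₁²)/dₖ, aₖ₊₁ = ⌊(a₀+mₖ₊₁)/dₖ₊₁⌋:
  k=1: m=47, d=4, a=23
  k=2: m=45, d=47, a=1
  k=3: m=2, d=47, a=1
  k=4: m=45, d=4, a=23
  k=5: m=47, d=1, a=94
d=1 and a=2a₀=94 at k=5, so the next step gives (m, d) = (47, 4) again — its k=1 value — and the period has length 5.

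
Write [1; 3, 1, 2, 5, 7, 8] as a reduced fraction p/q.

Using pₖ = aₖpₖ₋₁ + pₖ₋₂ and qₖ = aₖqₖ₋₁ + qₖ₋₂:
  k=0: a=1, p=1, q=1
  k=1: a=3, p=4, q=3
  k=2: a=1, p=5, q=4
  k=3: a=2, p=14, q=11
  k=4: a=5, p=75, q=59
  k=5: a=7, p=539, q=424
  k=6: a=8, p=4387, q=3451

4387/3451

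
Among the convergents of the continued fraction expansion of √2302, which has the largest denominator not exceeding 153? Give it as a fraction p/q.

√2302 = [47; 1, 46, 1, 94, …] (period length 4).
Convergents:
  p_0/q_0 = 47/1
  p_1/q_1 = 48/1
  p_2/q_2 = 2255/47
  p_3/q_3 = 2303/48
  p_4/q_4 = 218737/4559
q_3 = 48 ≤ 153 < 4559 = q_4, so the answer is 2303/48.

2303/48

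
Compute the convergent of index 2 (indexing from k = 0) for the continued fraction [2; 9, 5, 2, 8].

Using pₖ = aₖpₖ₋₁ + pₖ₋₂, qₖ = aₖqₖ₋₁ + qₖ₋₂ (with p₋₁=1, p₋₂=0, q₋₁=0, q₋₂=1):
  k=0: a=2, p=2, q=1
  k=1: a=9, p=19, q=9
  k=2: a=5, p=97, q=46

97/46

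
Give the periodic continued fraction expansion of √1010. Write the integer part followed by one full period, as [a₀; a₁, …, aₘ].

a₀ = ⌊√1010⌋ = 31.
With m₀=0, d₀=1 and mₖ₊₁ = dₖaₖ − mₖ, dₖ₊₁ = (n − mₖ₊₁²)/dₖ, aₖ₊₁ = ⌊(a₀+mₖ₊₁)/dₖ₊₁⌋:
  k=1: m=31, d=49, a=1
  k=2: m=18, d=14, a=3
  k=3: m=24, d=31, a=1
  k=4: m=7, d=31, a=1
  k=5: m=24, d=14, a=3
  k=6: m=18, d=49, a=1
  k=7: m=31, d=1, a=62
d=1 and a=2a₀=62 at k=7, so the next step gives (m, d) = (31, 49) again — its k=1 value — and the period has length 7.

[31; 1, 3, 1, 1, 3, 1, 62]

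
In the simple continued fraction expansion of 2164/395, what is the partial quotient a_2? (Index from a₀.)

2164 = 5·395 + 189   →  a_0 = 5
395 = 2·189 + 17   →  a_1 = 2
189 = 11·17 + 2   →  a_2 = 11

11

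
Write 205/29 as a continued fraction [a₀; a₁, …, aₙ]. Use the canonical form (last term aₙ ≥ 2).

205 = 7·29 + 2
29 = 14·2 + 1
2 = 2·1 + 0  (stop)
So 205/29 = [7; 14, 2].

[7; 14, 2]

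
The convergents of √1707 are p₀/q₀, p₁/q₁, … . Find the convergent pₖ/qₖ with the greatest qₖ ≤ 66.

√1707 = [41; 3, 6, 41, 6, 3, 82, …] (period length 6).
Convergents:
  p_0/q_0 = 41/1
  p_1/q_1 = 124/3
  p_2/q_2 = 785/19
  p_3/q_3 = 32309/782
q_2 = 19 ≤ 66 < 782 = q_3, so the answer is 785/19.

785/19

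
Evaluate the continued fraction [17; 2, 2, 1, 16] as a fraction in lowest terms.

2039/117

Using pₖ = aₖpₖ₋₁ + pₖ₋₂ and qₖ = aₖqₖ₋₁ + qₖ₋₂:
  k=0: a=17, p=17, q=1
  k=1: a=2, p=35, q=2
  k=2: a=2, p=87, q=5
  k=3: a=1, p=122, q=7
  k=4: a=16, p=2039, q=117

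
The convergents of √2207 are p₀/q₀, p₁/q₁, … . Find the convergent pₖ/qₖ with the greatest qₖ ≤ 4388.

205297/4370

√2207 = [46; 1, 45, 1, 92, …] (period length 4).
Convergents:
  p_0/q_0 = 46/1
  p_1/q_1 = 47/1
  p_2/q_2 = 2161/46
  p_3/q_3 = 2208/47
  p_4/q_4 = 205297/4370
  p_5/q_5 = 207505/4417
q_4 = 4370 ≤ 4388 < 4417 = q_5, so the answer is 205297/4370.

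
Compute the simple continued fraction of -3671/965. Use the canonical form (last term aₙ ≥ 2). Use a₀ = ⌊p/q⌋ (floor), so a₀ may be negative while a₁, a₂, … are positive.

[-4; 5, 9, 2, 4, 2]

-3671 = -4·965 + 189
965 = 5·189 + 20
189 = 9·20 + 9
20 = 2·9 + 2
9 = 4·2 + 1
2 = 2·1 + 0  (stop)
So -3671/965 = [-4; 5, 9, 2, 4, 2].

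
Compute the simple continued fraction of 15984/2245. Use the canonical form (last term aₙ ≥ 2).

[7; 8, 2, 1, 8, 3, 3]

15984 = 7×2245 + 269
2245 = 8×269 + 93
269 = 2×93 + 83
93 = 1×83 + 10
83 = 8×10 + 3
10 = 3×3 + 1
3 = 3×1 + 0  (stop)
So 15984/2245 = [7; 8, 2, 1, 8, 3, 3].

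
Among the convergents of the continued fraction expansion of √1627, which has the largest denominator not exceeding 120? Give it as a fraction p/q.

√1627 = [40; 2, 1, 39, 1, 2, 80, …] (period length 6).
Convergents:
  p_0/q_0 = 40/1
  p_1/q_1 = 81/2
  p_2/q_2 = 121/3
  p_3/q_3 = 4800/119
  p_4/q_4 = 4921/122
q_3 = 119 ≤ 120 < 122 = q_4, so the answer is 4800/119.

4800/119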